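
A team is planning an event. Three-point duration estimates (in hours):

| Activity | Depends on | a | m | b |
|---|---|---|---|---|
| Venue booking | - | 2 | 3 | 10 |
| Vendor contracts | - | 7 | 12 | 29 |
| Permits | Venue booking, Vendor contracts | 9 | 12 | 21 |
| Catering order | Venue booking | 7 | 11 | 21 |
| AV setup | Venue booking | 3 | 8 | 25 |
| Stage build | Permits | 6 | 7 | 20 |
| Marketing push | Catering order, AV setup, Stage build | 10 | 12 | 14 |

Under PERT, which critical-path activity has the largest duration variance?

Vendor contracts

te_Venue booking = (2 + 4·3 + 10)/6 = 24/6 = 4; σ²_Venue booking = ((10−2)/6)² = 1.778
te_Vendor contracts = (7 + 4·12 + 29)/6 = 84/6 = 14; σ²_Vendor contracts = ((29−7)/6)² = 13.444
te_Permits = (9 + 4·12 + 21)/6 = 78/6 = 13; σ²_Permits = ((21−9)/6)² = 4.000
te_Catering order = (7 + 4·11 + 21)/6 = 72/6 = 12; σ²_Catering order = ((21−7)/6)² = 5.444
te_AV setup = (3 + 4·8 + 25)/6 = 60/6 = 10; σ²_AV setup = ((25−3)/6)² = 13.444
te_Stage build = (6 + 4·7 + 20)/6 = 54/6 = 9; σ²_Stage build = ((20−6)/6)² = 5.444
te_Marketing push = (10 + 4·12 + 14)/6 = 72/6 = 12; σ²_Marketing push = ((14−10)/6)² = 0.444

Forward pass:
ES_Venue booking = 0; EF_Venue booking = 4
ES_Vendor contracts = 0; EF_Vendor contracts = 14
ES_Permits = max(EF_Venue booking=4, EF_Vendor contracts=14) = 14; EF_Permits = 14+13 = 27
ES_Catering order = 4; EF_Catering order = 4+12 = 16
ES_AV setup = 4; EF_AV setup = 4+10 = 14
ES_Stage build = 27; EF_Stage build = 27+9 = 36
ES_Marketing push = max(EF_Catering order=16, EF_AV setup=14, EF_Stage build=36) = 36; EF_Marketing push = 36+12 = 48
Expected project duration μ = 48 hours. Critical path: Vendor contracts → Permits → Stage build → Marketing push.

Variances on critical path: σ²_Vendor contracts=13.444, σ²_Permits=4.000, σ²_Stage build=5.444, σ²_Marketing push=0.444.
Largest is σ²_Vendor contracts = 13.444.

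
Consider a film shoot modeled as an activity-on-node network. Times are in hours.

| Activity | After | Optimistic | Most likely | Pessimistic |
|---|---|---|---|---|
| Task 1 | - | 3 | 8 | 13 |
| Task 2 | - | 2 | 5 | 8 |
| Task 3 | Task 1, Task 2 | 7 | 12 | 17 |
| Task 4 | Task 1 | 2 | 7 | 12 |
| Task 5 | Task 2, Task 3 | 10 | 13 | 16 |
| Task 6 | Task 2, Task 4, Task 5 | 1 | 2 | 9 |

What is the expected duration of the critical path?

36 hours

te_Task 1 = (3 + 4·8 + 13)/6 = 48/6 = 8
te_Task 2 = (2 + 4·5 + 8)/6 = 30/6 = 5
te_Task 3 = (7 + 4·12 + 17)/6 = 72/6 = 12
te_Task 4 = (2 + 4·7 + 12)/6 = 42/6 = 7
te_Task 5 = (10 + 4·13 + 16)/6 = 78/6 = 13
te_Task 6 = (1 + 4·2 + 9)/6 = 18/6 = 3

Forward pass:
ES_Task 1 = 0; EF_Task 1 = 8
ES_Task 2 = 0; EF_Task 2 = 5
ES_Task 3 = max(EF_Task 1=8, EF_Task 2=5) = 8; EF_Task 3 = 8+12 = 20
ES_Task 4 = 8; EF_Task 4 = 8+7 = 15
ES_Task 5 = max(EF_Task 2=5, EF_Task 3=20) = 20; EF_Task 5 = 20+13 = 33
ES_Task 6 = max(EF_Task 2=5, EF_Task 4=15, EF_Task 5=33) = 33; EF_Task 6 = 33+3 = 36
Expected project duration μ = 36 hours. Critical path: Task 1 → Task 3 → Task 5 → Task 6.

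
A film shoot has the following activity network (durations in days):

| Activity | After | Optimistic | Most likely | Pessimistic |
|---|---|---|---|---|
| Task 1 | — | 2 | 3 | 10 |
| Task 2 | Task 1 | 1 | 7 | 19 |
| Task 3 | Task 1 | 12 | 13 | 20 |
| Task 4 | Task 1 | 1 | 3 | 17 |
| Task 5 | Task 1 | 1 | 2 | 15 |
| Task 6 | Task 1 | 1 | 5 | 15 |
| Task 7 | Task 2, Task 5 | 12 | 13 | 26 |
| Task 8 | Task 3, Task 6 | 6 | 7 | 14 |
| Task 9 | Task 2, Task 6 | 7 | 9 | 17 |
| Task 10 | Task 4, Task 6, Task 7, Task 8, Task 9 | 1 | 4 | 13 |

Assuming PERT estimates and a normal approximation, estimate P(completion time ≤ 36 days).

te_Task 1 = (2 + 4·3 + 10)/6 = 24/6 = 4; σ²_Task 1 = ((10−2)/6)² = 1.778
te_Task 2 = (1 + 4·7 + 19)/6 = 48/6 = 8; σ²_Task 2 = ((19−1)/6)² = 9.000
te_Task 3 = (12 + 4·13 + 20)/6 = 84/6 = 14; σ²_Task 3 = ((20−12)/6)² = 1.778
te_Task 4 = (1 + 4·3 + 17)/6 = 30/6 = 5; σ²_Task 4 = ((17−1)/6)² = 7.111
te_Task 5 = (1 + 4·2 + 15)/6 = 24/6 = 4; σ²_Task 5 = ((15−1)/6)² = 5.444
te_Task 6 = (1 + 4·5 + 15)/6 = 36/6 = 6; σ²_Task 6 = ((15−1)/6)² = 5.444
te_Task 7 = (12 + 4·13 + 26)/6 = 90/6 = 15; σ²_Task 7 = ((26−12)/6)² = 5.444
te_Task 8 = (6 + 4·7 + 14)/6 = 48/6 = 8; σ²_Task 8 = ((14−6)/6)² = 1.778
te_Task 9 = (7 + 4·9 + 17)/6 = 60/6 = 10; σ²_Task 9 = ((17−7)/6)² = 2.778
te_Task 10 = (1 + 4·4 + 13)/6 = 30/6 = 5; σ²_Task 10 = ((13−1)/6)² = 4.000

Forward pass:
ES_Task 1 = 0; EF_Task 1 = 4
ES_Task 2 = 4; EF_Task 2 = 4+8 = 12
ES_Task 3 = 4; EF_Task 3 = 4+14 = 18
ES_Task 4 = 4; EF_Task 4 = 4+5 = 9
ES_Task 5 = 4; EF_Task 5 = 4+4 = 8
ES_Task 6 = 4; EF_Task 6 = 4+6 = 10
ES_Task 7 = max(EF_Task 2=12, EF_Task 5=8) = 12; EF_Task 7 = 12+15 = 27
ES_Task 8 = max(EF_Task 3=18, EF_Task 6=10) = 18; EF_Task 8 = 18+8 = 26
ES_Task 9 = max(EF_Task 2=12, EF_Task 6=10) = 12; EF_Task 9 = 12+10 = 22
ES_Task 10 = max(EF_Task 4=9, EF_Task 6=10, EF_Task 7=27, EF_Task 8=26, EF_Task 9=22) = 27; EF_Task 10 = 27+5 = 32
Expected project duration μ = 32 days. Critical path: Task 1 → Task 2 → Task 7 → Task 10.

Variance along critical path = 1.778 + 9.000 + 5.444 + 4.000 = 20.222; σ = √20.222 = 4.497 days.
Z = (36 − 32) / 4.497 = 0.889
P(T ≤ 36) = Φ(0.889) ≈ 0.813

0.813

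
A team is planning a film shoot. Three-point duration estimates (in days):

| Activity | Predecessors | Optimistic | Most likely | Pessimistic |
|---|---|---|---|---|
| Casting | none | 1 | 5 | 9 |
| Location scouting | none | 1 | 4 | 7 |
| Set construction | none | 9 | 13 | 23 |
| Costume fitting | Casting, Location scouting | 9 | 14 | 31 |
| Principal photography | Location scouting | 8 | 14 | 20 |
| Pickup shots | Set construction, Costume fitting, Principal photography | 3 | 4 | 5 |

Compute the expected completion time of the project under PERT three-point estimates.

25 days

te_Casting = (1 + 4·5 + 9)/6 = 30/6 = 5
te_Location scouting = (1 + 4·4 + 7)/6 = 24/6 = 4
te_Set construction = (9 + 4·13 + 23)/6 = 84/6 = 14
te_Costume fitting = (9 + 4·14 + 31)/6 = 96/6 = 16
te_Principal photography = (8 + 4·14 + 20)/6 = 84/6 = 14
te_Pickup shots = (3 + 4·4 + 5)/6 = 24/6 = 4

Forward pass:
ES_Casting = 0; EF_Casting = 5
ES_Location scouting = 0; EF_Location scouting = 4
ES_Set construction = 0; EF_Set construction = 14
ES_Costume fitting = max(EF_Casting=5, EF_Location scouting=4) = 5; EF_Costume fitting = 5+16 = 21
ES_Principal photography = 4; EF_Principal photography = 4+14 = 18
ES_Pickup shots = max(EF_Set construction=14, EF_Costume fitting=21, EF_Principal photography=18) = 21; EF_Pickup shots = 21+4 = 25
Expected project duration μ = 25 days. Critical path: Casting → Costume fitting → Pickup shots.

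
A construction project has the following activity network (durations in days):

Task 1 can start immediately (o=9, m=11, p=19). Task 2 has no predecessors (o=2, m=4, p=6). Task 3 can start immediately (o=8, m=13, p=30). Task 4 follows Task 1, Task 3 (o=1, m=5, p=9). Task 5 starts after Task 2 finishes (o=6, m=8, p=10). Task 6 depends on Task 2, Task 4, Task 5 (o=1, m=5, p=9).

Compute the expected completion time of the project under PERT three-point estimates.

25 days

te_Task 1 = (9 + 4·11 + 19)/6 = 72/6 = 12
te_Task 2 = (2 + 4·4 + 6)/6 = 24/6 = 4
te_Task 3 = (8 + 4·13 + 30)/6 = 90/6 = 15
te_Task 4 = (1 + 4·5 + 9)/6 = 30/6 = 5
te_Task 5 = (6 + 4·8 + 10)/6 = 48/6 = 8
te_Task 6 = (1 + 4·5 + 9)/6 = 30/6 = 5

Forward pass:
ES_Task 1 = 0; EF_Task 1 = 12
ES_Task 2 = 0; EF_Task 2 = 4
ES_Task 3 = 0; EF_Task 3 = 15
ES_Task 4 = max(EF_Task 1=12, EF_Task 3=15) = 15; EF_Task 4 = 15+5 = 20
ES_Task 5 = 4; EF_Task 5 = 4+8 = 12
ES_Task 6 = max(EF_Task 2=4, EF_Task 4=20, EF_Task 5=12) = 20; EF_Task 6 = 20+5 = 25
Expected project duration μ = 25 days. Critical path: Task 3 → Task 4 → Task 6.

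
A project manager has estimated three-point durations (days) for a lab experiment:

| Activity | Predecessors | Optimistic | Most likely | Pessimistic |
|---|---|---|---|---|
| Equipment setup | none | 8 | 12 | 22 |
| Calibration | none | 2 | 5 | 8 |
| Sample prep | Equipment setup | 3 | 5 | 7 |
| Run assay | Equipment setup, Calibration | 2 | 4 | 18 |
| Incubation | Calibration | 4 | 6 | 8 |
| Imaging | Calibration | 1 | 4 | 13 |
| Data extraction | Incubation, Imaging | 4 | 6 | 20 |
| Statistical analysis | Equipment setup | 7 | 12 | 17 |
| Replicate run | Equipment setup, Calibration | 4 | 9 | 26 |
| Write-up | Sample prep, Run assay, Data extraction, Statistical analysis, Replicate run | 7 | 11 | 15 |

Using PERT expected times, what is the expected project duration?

36 days

te_Equipment setup = (8 + 4·12 + 22)/6 = 78/6 = 13
te_Calibration = (2 + 4·5 + 8)/6 = 30/6 = 5
te_Sample prep = (3 + 4·5 + 7)/6 = 30/6 = 5
te_Run assay = (2 + 4·4 + 18)/6 = 36/6 = 6
te_Incubation = (4 + 4·6 + 8)/6 = 36/6 = 6
te_Imaging = (1 + 4·4 + 13)/6 = 30/6 = 5
te_Data extraction = (4 + 4·6 + 20)/6 = 48/6 = 8
te_Statistical analysis = (7 + 4·12 + 17)/6 = 72/6 = 12
te_Replicate run = (4 + 4·9 + 26)/6 = 66/6 = 11
te_Write-up = (7 + 4·11 + 15)/6 = 66/6 = 11

Forward pass:
ES_Equipment setup = 0; EF_Equipment setup = 13
ES_Calibration = 0; EF_Calibration = 5
ES_Sample prep = 13; EF_Sample prep = 13+5 = 18
ES_Run assay = max(EF_Equipment setup=13, EF_Calibration=5) = 13; EF_Run assay = 13+6 = 19
ES_Incubation = 5; EF_Incubation = 5+6 = 11
ES_Imaging = 5; EF_Imaging = 5+5 = 10
ES_Data extraction = max(EF_Incubation=11, EF_Imaging=10) = 11; EF_Data extraction = 11+8 = 19
ES_Statistical analysis = 13; EF_Statistical analysis = 13+12 = 25
ES_Replicate run = max(EF_Equipment setup=13, EF_Calibration=5) = 13; EF_Replicate run = 13+11 = 24
ES_Write-up = max(EF_Sample prep=18, EF_Run assay=19, EF_Data extraction=19, EF_Statistical analysis=25, EF_Replicate run=24) = 25; EF_Write-up = 25+11 = 36
Expected project duration μ = 36 days. Critical path: Equipment setup → Statistical analysis → Write-up.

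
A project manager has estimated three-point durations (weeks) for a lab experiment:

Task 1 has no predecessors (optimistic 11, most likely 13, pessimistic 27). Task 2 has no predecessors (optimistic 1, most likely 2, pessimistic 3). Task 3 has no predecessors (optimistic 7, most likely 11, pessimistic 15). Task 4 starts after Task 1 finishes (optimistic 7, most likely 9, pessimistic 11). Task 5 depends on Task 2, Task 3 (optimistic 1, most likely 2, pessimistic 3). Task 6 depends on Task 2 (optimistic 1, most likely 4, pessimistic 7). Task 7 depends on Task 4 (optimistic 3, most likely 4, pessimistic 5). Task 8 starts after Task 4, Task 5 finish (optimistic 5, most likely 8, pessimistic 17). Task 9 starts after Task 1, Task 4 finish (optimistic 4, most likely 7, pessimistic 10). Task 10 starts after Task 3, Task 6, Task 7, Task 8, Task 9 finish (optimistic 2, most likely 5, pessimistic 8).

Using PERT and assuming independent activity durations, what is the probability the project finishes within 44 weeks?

te_Task 1 = (11 + 4·13 + 27)/6 = 90/6 = 15; σ²_Task 1 = ((27−11)/6)² = 7.111
te_Task 2 = (1 + 4·2 + 3)/6 = 12/6 = 2; σ²_Task 2 = ((3−1)/6)² = 0.111
te_Task 3 = (7 + 4·11 + 15)/6 = 66/6 = 11; σ²_Task 3 = ((15−7)/6)² = 1.778
te_Task 4 = (7 + 4·9 + 11)/6 = 54/6 = 9; σ²_Task 4 = ((11−7)/6)² = 0.444
te_Task 5 = (1 + 4·2 + 3)/6 = 12/6 = 2; σ²_Task 5 = ((3−1)/6)² = 0.111
te_Task 6 = (1 + 4·4 + 7)/6 = 24/6 = 4; σ²_Task 6 = ((7−1)/6)² = 1.000
te_Task 7 = (3 + 4·4 + 5)/6 = 24/6 = 4; σ²_Task 7 = ((5−3)/6)² = 0.111
te_Task 8 = (5 + 4·8 + 17)/6 = 54/6 = 9; σ²_Task 8 = ((17−5)/6)² = 4.000
te_Task 9 = (4 + 4·7 + 10)/6 = 42/6 = 7; σ²_Task 9 = ((10−4)/6)² = 1.000
te_Task 10 = (2 + 4·5 + 8)/6 = 30/6 = 5; σ²_Task 10 = ((8−2)/6)² = 1.000

Forward pass:
ES_Task 1 = 0; EF_Task 1 = 15
ES_Task 2 = 0; EF_Task 2 = 2
ES_Task 3 = 0; EF_Task 3 = 11
ES_Task 4 = 15; EF_Task 4 = 15+9 = 24
ES_Task 5 = max(EF_Task 2=2, EF_Task 3=11) = 11; EF_Task 5 = 11+2 = 13
ES_Task 6 = 2; EF_Task 6 = 2+4 = 6
ES_Task 7 = 24; EF_Task 7 = 24+4 = 28
ES_Task 8 = max(EF_Task 4=24, EF_Task 5=13) = 24; EF_Task 8 = 24+9 = 33
ES_Task 9 = max(EF_Task 1=15, EF_Task 4=24) = 24; EF_Task 9 = 24+7 = 31
ES_Task 10 = max(EF_Task 3=11, EF_Task 6=6, EF_Task 7=28, EF_Task 8=33, EF_Task 9=31) = 33; EF_Task 10 = 33+5 = 38
Expected project duration μ = 38 weeks. Critical path: Task 1 → Task 4 → Task 8 → Task 10.

Variance along critical path = 7.111 + 0.444 + 4.000 + 1.000 = 12.556; σ = √12.556 = 3.543 weeks.
Z = (44 − 38) / 3.543 = 1.693
P(T ≤ 44) = Φ(1.693) ≈ 0.955

0.955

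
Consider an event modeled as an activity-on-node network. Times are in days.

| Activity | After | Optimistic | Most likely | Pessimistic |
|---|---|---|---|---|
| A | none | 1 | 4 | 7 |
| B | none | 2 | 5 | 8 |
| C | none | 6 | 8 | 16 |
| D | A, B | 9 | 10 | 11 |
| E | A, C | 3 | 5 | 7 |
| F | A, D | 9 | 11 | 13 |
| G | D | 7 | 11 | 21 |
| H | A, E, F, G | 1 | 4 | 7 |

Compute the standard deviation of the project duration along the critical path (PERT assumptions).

te_A = (1 + 4·4 + 7)/6 = 24/6 = 4; σ²_A = ((7−1)/6)² = 1.000
te_B = (2 + 4·5 + 8)/6 = 30/6 = 5; σ²_B = ((8−2)/6)² = 1.000
te_C = (6 + 4·8 + 16)/6 = 54/6 = 9; σ²_C = ((16−6)/6)² = 2.778
te_D = (9 + 4·10 + 11)/6 = 60/6 = 10; σ²_D = ((11−9)/6)² = 0.111
te_E = (3 + 4·5 + 7)/6 = 30/6 = 5; σ²_E = ((7−3)/6)² = 0.444
te_F = (9 + 4·11 + 13)/6 = 66/6 = 11; σ²_F = ((13−9)/6)² = 0.444
te_G = (7 + 4·11 + 21)/6 = 72/6 = 12; σ²_G = ((21−7)/6)² = 5.444
te_H = (1 + 4·4 + 7)/6 = 24/6 = 4; σ²_H = ((7−1)/6)² = 1.000

Forward pass:
ES_A = 0; EF_A = 4
ES_B = 0; EF_B = 5
ES_C = 0; EF_C = 9
ES_D = max(EF_A=4, EF_B=5) = 5; EF_D = 5+10 = 15
ES_E = max(EF_A=4, EF_C=9) = 9; EF_E = 9+5 = 14
ES_F = max(EF_A=4, EF_D=15) = 15; EF_F = 15+11 = 26
ES_G = 15; EF_G = 15+12 = 27
ES_H = max(EF_A=4, EF_E=14, EF_F=26, EF_G=27) = 27; EF_H = 27+4 = 31
Expected project duration μ = 31 days. Critical path: B → D → G → H.

Variance along critical path = 1.000 + 0.111 + 5.444 + 1.000 = 7.556
σ = √7.556 = 2.749 days

2.75 days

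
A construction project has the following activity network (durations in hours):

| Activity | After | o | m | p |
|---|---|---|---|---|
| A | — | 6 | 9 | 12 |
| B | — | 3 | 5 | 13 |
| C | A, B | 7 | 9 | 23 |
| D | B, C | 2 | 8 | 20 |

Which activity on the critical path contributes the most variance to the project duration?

D

te_A = (6 + 4·9 + 12)/6 = 54/6 = 9; σ²_A = ((12−6)/6)² = 1.000
te_B = (3 + 4·5 + 13)/6 = 36/6 = 6; σ²_B = ((13−3)/6)² = 2.778
te_C = (7 + 4·9 + 23)/6 = 66/6 = 11; σ²_C = ((23−7)/6)² = 7.111
te_D = (2 + 4·8 + 20)/6 = 54/6 = 9; σ²_D = ((20−2)/6)² = 9.000

Forward pass:
ES_A = 0; EF_A = 9
ES_B = 0; EF_B = 6
ES_C = max(EF_A=9, EF_B=6) = 9; EF_C = 9+11 = 20
ES_D = max(EF_B=6, EF_C=20) = 20; EF_D = 20+9 = 29
Expected project duration μ = 29 hours. Critical path: A → C → D.

Variances on critical path: σ²_A=1.000, σ²_C=7.111, σ²_D=9.000.
Largest is σ²_D = 9.000.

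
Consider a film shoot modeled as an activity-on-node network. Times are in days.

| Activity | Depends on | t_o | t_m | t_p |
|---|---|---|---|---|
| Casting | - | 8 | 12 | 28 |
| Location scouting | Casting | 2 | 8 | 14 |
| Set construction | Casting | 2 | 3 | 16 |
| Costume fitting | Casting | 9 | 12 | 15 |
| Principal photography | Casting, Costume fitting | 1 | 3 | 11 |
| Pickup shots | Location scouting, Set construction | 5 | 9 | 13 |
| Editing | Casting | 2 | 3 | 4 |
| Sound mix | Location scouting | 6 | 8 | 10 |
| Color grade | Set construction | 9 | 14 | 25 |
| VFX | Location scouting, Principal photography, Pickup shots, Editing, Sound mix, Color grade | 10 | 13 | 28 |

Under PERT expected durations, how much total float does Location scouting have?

te_Casting = (8 + 4·12 + 28)/6 = 84/6 = 14
te_Location scouting = (2 + 4·8 + 14)/6 = 48/6 = 8
te_Set construction = (2 + 4·3 + 16)/6 = 30/6 = 5
te_Costume fitting = (9 + 4·12 + 15)/6 = 72/6 = 12
te_Principal photography = (1 + 4·3 + 11)/6 = 24/6 = 4
te_Pickup shots = (5 + 4·9 + 13)/6 = 54/6 = 9
te_Editing = (2 + 4·3 + 4)/6 = 18/6 = 3
te_Sound mix = (6 + 4·8 + 10)/6 = 48/6 = 8
te_Color grade = (9 + 4·14 + 25)/6 = 90/6 = 15
te_VFX = (10 + 4·13 + 28)/6 = 90/6 = 15

Forward pass:
ES_Casting = 0; EF_Casting = 14
ES_Location scouting = 14; EF_Location scouting = 14+8 = 22
ES_Set construction = 14; EF_Set construction = 14+5 = 19
ES_Costume fitting = 14; EF_Costume fitting = 14+12 = 26
ES_Principal photography = max(EF_Casting=14, EF_Costume fitting=26) = 26; EF_Principal photography = 26+4 = 30
ES_Pickup shots = max(EF_Location scouting=22, EF_Set construction=19) = 22; EF_Pickup shots = 22+9 = 31
ES_Editing = 14; EF_Editing = 14+3 = 17
ES_Sound mix = 22; EF_Sound mix = 22+8 = 30
ES_Color grade = 19; EF_Color grade = 19+15 = 34
ES_VFX = max(EF_Location scouting=22, EF_Principal photography=30, EF_Pickup shots=31, EF_Editing=17, EF_Sound mix=30, EF_Color grade=34) = 34; EF_VFX = 34+15 = 49
Expected project duration μ = 49 days. Critical path: Casting → Set construction → Color grade → VFX.

Backward pass:
LF_VFX = 49; LS_VFX = 49−15 = 34
LF_Color grade = LS_VFX = 34; LS_Color grade = 34−15 = 19
LF_Sound mix = LS_VFX = 34; LS_Sound mix = 34−8 = 26
LF_Editing = LS_VFX = 34; LS_Editing = 34−3 = 31
LF_Pickup shots = LS_VFX = 34; LS_Pickup shots = 34−9 = 25
LF_Principal photography = LS_VFX = 34; LS_Principal photography = 34−4 = 30
LF_Costume fitting = LS_Principal photography = 30; LS_Costume fitting = 30−12 = 18
LF_Set construction = min(LS_Pickup shots=25, LS_Color grade=19) = 19; LS_Set construction = 19−5 = 14
LF_Location scouting = min(LS_Pickup shots=25, LS_Sound mix=26, LS_VFX=34) = 25; LS_Location scouting = 25−8 = 17
LF_Casting = min(LS_Location scouting=17, LS_Set construction=14, LS_Costume fitting=18, LS_Principal photography=30, LS_Editing=31) = 14; LS_Casting = 14−14 = 0
Slack_Location scouting = LS_Location scouting − ES_Location scouting = 17 − 14 = 3

3 days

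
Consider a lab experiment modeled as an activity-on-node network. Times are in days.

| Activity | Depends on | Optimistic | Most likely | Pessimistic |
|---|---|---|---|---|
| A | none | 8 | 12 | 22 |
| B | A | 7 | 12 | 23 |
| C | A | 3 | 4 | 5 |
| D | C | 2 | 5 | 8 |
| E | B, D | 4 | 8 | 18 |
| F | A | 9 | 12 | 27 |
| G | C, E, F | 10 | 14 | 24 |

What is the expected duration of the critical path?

te_A = (8 + 4·12 + 22)/6 = 78/6 = 13
te_B = (7 + 4·12 + 23)/6 = 78/6 = 13
te_C = (3 + 4·4 + 5)/6 = 24/6 = 4
te_D = (2 + 4·5 + 8)/6 = 30/6 = 5
te_E = (4 + 4·8 + 18)/6 = 54/6 = 9
te_F = (9 + 4·12 + 27)/6 = 84/6 = 14
te_G = (10 + 4·14 + 24)/6 = 90/6 = 15

Forward pass:
ES_A = 0; EF_A = 13
ES_B = 13; EF_B = 13+13 = 26
ES_C = 13; EF_C = 13+4 = 17
ES_D = 17; EF_D = 17+5 = 22
ES_E = max(EF_B=26, EF_D=22) = 26; EF_E = 26+9 = 35
ES_F = 13; EF_F = 13+14 = 27
ES_G = max(EF_C=17, EF_E=35, EF_F=27) = 35; EF_G = 35+15 = 50
Expected project duration μ = 50 days. Critical path: A → B → E → G.

50 days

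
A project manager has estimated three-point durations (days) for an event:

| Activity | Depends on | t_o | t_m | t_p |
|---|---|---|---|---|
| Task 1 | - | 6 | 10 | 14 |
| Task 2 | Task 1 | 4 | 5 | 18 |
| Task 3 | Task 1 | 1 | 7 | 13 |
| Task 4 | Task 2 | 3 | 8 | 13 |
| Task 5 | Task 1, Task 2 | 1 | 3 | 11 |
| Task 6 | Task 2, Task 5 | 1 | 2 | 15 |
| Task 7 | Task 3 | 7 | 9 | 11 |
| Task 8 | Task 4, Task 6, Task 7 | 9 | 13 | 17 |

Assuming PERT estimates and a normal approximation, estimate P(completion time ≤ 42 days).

te_Task 1 = (6 + 4·10 + 14)/6 = 60/6 = 10; σ²_Task 1 = ((14−6)/6)² = 1.778
te_Task 2 = (4 + 4·5 + 18)/6 = 42/6 = 7; σ²_Task 2 = ((18−4)/6)² = 5.444
te_Task 3 = (1 + 4·7 + 13)/6 = 42/6 = 7; σ²_Task 3 = ((13−1)/6)² = 4.000
te_Task 4 = (3 + 4·8 + 13)/6 = 48/6 = 8; σ²_Task 4 = ((13−3)/6)² = 2.778
te_Task 5 = (1 + 4·3 + 11)/6 = 24/6 = 4; σ²_Task 5 = ((11−1)/6)² = 2.778
te_Task 6 = (1 + 4·2 + 15)/6 = 24/6 = 4; σ²_Task 6 = ((15−1)/6)² = 5.444
te_Task 7 = (7 + 4·9 + 11)/6 = 54/6 = 9; σ²_Task 7 = ((11−7)/6)² = 0.444
te_Task 8 = (9 + 4·13 + 17)/6 = 78/6 = 13; σ²_Task 8 = ((17−9)/6)² = 1.778

Forward pass:
ES_Task 1 = 0; EF_Task 1 = 10
ES_Task 2 = 10; EF_Task 2 = 10+7 = 17
ES_Task 3 = 10; EF_Task 3 = 10+7 = 17
ES_Task 4 = 17; EF_Task 4 = 17+8 = 25
ES_Task 5 = max(EF_Task 1=10, EF_Task 2=17) = 17; EF_Task 5 = 17+4 = 21
ES_Task 6 = max(EF_Task 2=17, EF_Task 5=21) = 21; EF_Task 6 = 21+4 = 25
ES_Task 7 = 17; EF_Task 7 = 17+9 = 26
ES_Task 8 = max(EF_Task 4=25, EF_Task 6=25, EF_Task 7=26) = 26; EF_Task 8 = 26+13 = 39
Expected project duration μ = 39 days. Critical path: Task 1 → Task 3 → Task 7 → Task 8.

Variance along critical path = 1.778 + 4.000 + 0.444 + 1.778 = 8.000; σ = √8.000 = 2.828 days.
Z = (42 − 39) / 2.828 = 1.061
P(T ≤ 42) = Φ(1.061) ≈ 0.856

0.856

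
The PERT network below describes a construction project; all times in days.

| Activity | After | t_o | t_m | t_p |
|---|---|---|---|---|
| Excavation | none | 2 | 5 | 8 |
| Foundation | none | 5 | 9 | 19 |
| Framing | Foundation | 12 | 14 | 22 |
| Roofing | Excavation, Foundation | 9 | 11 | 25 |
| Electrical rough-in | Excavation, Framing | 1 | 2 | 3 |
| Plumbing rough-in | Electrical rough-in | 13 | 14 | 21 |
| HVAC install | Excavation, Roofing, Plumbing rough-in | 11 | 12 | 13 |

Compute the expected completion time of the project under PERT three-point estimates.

te_Excavation = (2 + 4·5 + 8)/6 = 30/6 = 5
te_Foundation = (5 + 4·9 + 19)/6 = 60/6 = 10
te_Framing = (12 + 4·14 + 22)/6 = 90/6 = 15
te_Roofing = (9 + 4·11 + 25)/6 = 78/6 = 13
te_Electrical rough-in = (1 + 4·2 + 3)/6 = 12/6 = 2
te_Plumbing rough-in = (13 + 4·14 + 21)/6 = 90/6 = 15
te_HVAC install = (11 + 4·12 + 13)/6 = 72/6 = 12

Forward pass:
ES_Excavation = 0; EF_Excavation = 5
ES_Foundation = 0; EF_Foundation = 10
ES_Framing = 10; EF_Framing = 10+15 = 25
ES_Roofing = max(EF_Excavation=5, EF_Foundation=10) = 10; EF_Roofing = 10+13 = 23
ES_Electrical rough-in = max(EF_Excavation=5, EF_Framing=25) = 25; EF_Electrical rough-in = 25+2 = 27
ES_Plumbing rough-in = 27; EF_Plumbing rough-in = 27+15 = 42
ES_HVAC install = max(EF_Excavation=5, EF_Roofing=23, EF_Plumbing rough-in=42) = 42; EF_HVAC install = 42+12 = 54
Expected project duration μ = 54 days. Critical path: Foundation → Framing → Electrical rough-in → Plumbing rough-in → HVAC install.

54 days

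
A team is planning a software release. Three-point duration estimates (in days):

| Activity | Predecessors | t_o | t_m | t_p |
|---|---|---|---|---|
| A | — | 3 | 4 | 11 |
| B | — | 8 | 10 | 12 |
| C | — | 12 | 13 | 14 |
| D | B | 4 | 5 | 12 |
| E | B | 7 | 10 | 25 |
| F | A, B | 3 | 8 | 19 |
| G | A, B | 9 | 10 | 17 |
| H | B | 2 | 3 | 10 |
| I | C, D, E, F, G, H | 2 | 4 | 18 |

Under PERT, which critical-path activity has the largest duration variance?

E

te_A = (3 + 4·4 + 11)/6 = 30/6 = 5; σ²_A = ((11−3)/6)² = 1.778
te_B = (8 + 4·10 + 12)/6 = 60/6 = 10; σ²_B = ((12−8)/6)² = 0.444
te_C = (12 + 4·13 + 14)/6 = 78/6 = 13; σ²_C = ((14−12)/6)² = 0.111
te_D = (4 + 4·5 + 12)/6 = 36/6 = 6; σ²_D = ((12−4)/6)² = 1.778
te_E = (7 + 4·10 + 25)/6 = 72/6 = 12; σ²_E = ((25−7)/6)² = 9.000
te_F = (3 + 4·8 + 19)/6 = 54/6 = 9; σ²_F = ((19−3)/6)² = 7.111
te_G = (9 + 4·10 + 17)/6 = 66/6 = 11; σ²_G = ((17−9)/6)² = 1.778
te_H = (2 + 4·3 + 10)/6 = 24/6 = 4; σ²_H = ((10−2)/6)² = 1.778
te_I = (2 + 4·4 + 18)/6 = 36/6 = 6; σ²_I = ((18−2)/6)² = 7.111

Forward pass:
ES_A = 0; EF_A = 5
ES_B = 0; EF_B = 10
ES_C = 0; EF_C = 13
ES_D = 10; EF_D = 10+6 = 16
ES_E = 10; EF_E = 10+12 = 22
ES_F = max(EF_A=5, EF_B=10) = 10; EF_F = 10+9 = 19
ES_G = max(EF_A=5, EF_B=10) = 10; EF_G = 10+11 = 21
ES_H = 10; EF_H = 10+4 = 14
ES_I = max(EF_C=13, EF_D=16, EF_E=22, EF_F=19, EF_G=21, EF_H=14) = 22; EF_I = 22+6 = 28
Expected project duration μ = 28 days. Critical path: B → E → I.

Variances on critical path: σ²_B=0.444, σ²_E=9.000, σ²_I=7.111.
Largest is σ²_E = 9.000.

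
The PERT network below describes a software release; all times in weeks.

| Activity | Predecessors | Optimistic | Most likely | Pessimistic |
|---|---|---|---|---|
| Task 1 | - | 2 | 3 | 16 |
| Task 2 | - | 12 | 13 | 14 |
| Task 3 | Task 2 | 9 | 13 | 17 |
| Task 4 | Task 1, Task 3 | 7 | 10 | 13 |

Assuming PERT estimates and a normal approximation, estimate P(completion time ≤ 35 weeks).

te_Task 1 = (2 + 4·3 + 16)/6 = 30/6 = 5; σ²_Task 1 = ((16−2)/6)² = 5.444
te_Task 2 = (12 + 4·13 + 14)/6 = 78/6 = 13; σ²_Task 2 = ((14−12)/6)² = 0.111
te_Task 3 = (9 + 4·13 + 17)/6 = 78/6 = 13; σ²_Task 3 = ((17−9)/6)² = 1.778
te_Task 4 = (7 + 4·10 + 13)/6 = 60/6 = 10; σ²_Task 4 = ((13−7)/6)² = 1.000

Forward pass:
ES_Task 1 = 0; EF_Task 1 = 5
ES_Task 2 = 0; EF_Task 2 = 13
ES_Task 3 = 13; EF_Task 3 = 13+13 = 26
ES_Task 4 = max(EF_Task 1=5, EF_Task 3=26) = 26; EF_Task 4 = 26+10 = 36
Expected project duration μ = 36 weeks. Critical path: Task 2 → Task 3 → Task 4.

Variance along critical path = 0.111 + 1.778 + 1.000 = 2.889; σ = √2.889 = 1.700 weeks.
Z = (35 − 36) / 1.700 = -0.588
P(T ≤ 35) = Φ(-0.588) ≈ 0.278

0.278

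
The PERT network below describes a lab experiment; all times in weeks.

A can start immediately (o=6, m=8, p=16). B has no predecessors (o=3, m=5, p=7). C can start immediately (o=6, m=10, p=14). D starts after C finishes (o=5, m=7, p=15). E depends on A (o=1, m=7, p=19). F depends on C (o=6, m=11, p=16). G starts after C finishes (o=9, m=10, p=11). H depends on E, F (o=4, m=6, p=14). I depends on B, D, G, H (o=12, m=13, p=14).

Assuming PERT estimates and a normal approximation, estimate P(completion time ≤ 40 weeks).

0.357

te_A = (6 + 4·8 + 16)/6 = 54/6 = 9; σ²_A = ((16−6)/6)² = 2.778
te_B = (3 + 4·5 + 7)/6 = 30/6 = 5; σ²_B = ((7−3)/6)² = 0.444
te_C = (6 + 4·10 + 14)/6 = 60/6 = 10; σ²_C = ((14−6)/6)² = 1.778
te_D = (5 + 4·7 + 15)/6 = 48/6 = 8; σ²_D = ((15−5)/6)² = 2.778
te_E = (1 + 4·7 + 19)/6 = 48/6 = 8; σ²_E = ((19−1)/6)² = 9.000
te_F = (6 + 4·11 + 16)/6 = 66/6 = 11; σ²_F = ((16−6)/6)² = 2.778
te_G = (9 + 4·10 + 11)/6 = 60/6 = 10; σ²_G = ((11−9)/6)² = 0.111
te_H = (4 + 4·6 + 14)/6 = 42/6 = 7; σ²_H = ((14−4)/6)² = 2.778
te_I = (12 + 4·13 + 14)/6 = 78/6 = 13; σ²_I = ((14−12)/6)² = 0.111

Forward pass:
ES_A = 0; EF_A = 9
ES_B = 0; EF_B = 5
ES_C = 0; EF_C = 10
ES_D = 10; EF_D = 10+8 = 18
ES_E = 9; EF_E = 9+8 = 17
ES_F = 10; EF_F = 10+11 = 21
ES_G = 10; EF_G = 10+10 = 20
ES_H = max(EF_E=17, EF_F=21) = 21; EF_H = 21+7 = 28
ES_I = max(EF_B=5, EF_D=18, EF_G=20, EF_H=28) = 28; EF_I = 28+13 = 41
Expected project duration μ = 41 weeks. Critical path: C → F → H → I.

Variance along critical path = 1.778 + 2.778 + 2.778 + 0.111 = 7.444; σ = √7.444 = 2.728 weeks.
Z = (40 − 41) / 2.728 = -0.367
P(T ≤ 40) = Φ(-0.367) ≈ 0.357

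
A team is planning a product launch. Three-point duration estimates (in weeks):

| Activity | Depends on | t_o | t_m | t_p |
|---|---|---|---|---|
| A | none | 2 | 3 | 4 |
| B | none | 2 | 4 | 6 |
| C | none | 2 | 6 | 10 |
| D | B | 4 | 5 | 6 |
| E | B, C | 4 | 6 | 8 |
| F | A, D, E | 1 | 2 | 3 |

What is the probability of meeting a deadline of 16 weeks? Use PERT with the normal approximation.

te_A = (2 + 4·3 + 4)/6 = 18/6 = 3; σ²_A = ((4−2)/6)² = 0.111
te_B = (2 + 4·4 + 6)/6 = 24/6 = 4; σ²_B = ((6−2)/6)² = 0.444
te_C = (2 + 4·6 + 10)/6 = 36/6 = 6; σ²_C = ((10−2)/6)² = 1.778
te_D = (4 + 4·5 + 6)/6 = 30/6 = 5; σ²_D = ((6−4)/6)² = 0.111
te_E = (4 + 4·6 + 8)/6 = 36/6 = 6; σ²_E = ((8−4)/6)² = 0.444
te_F = (1 + 4·2 + 3)/6 = 12/6 = 2; σ²_F = ((3−1)/6)² = 0.111

Forward pass:
ES_A = 0; EF_A = 3
ES_B = 0; EF_B = 4
ES_C = 0; EF_C = 6
ES_D = 4; EF_D = 4+5 = 9
ES_E = max(EF_B=4, EF_C=6) = 6; EF_E = 6+6 = 12
ES_F = max(EF_A=3, EF_D=9, EF_E=12) = 12; EF_F = 12+2 = 14
Expected project duration μ = 14 weeks. Critical path: C → E → F.

Variance along critical path = 1.778 + 0.444 + 0.111 = 2.333; σ = √2.333 = 1.528 weeks.
Z = (16 − 14) / 1.528 = 1.309
P(T ≤ 16) = Φ(1.309) ≈ 0.905

0.905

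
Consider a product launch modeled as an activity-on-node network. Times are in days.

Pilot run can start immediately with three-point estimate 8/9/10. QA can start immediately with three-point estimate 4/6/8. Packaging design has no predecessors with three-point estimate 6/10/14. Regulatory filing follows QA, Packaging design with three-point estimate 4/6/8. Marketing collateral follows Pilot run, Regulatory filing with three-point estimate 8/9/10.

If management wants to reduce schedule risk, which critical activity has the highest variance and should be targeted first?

te_Pilot run = (8 + 4·9 + 10)/6 = 54/6 = 9; σ²_Pilot run = ((10−8)/6)² = 0.111
te_QA = (4 + 4·6 + 8)/6 = 36/6 = 6; σ²_QA = ((8−4)/6)² = 0.444
te_Packaging design = (6 + 4·10 + 14)/6 = 60/6 = 10; σ²_Packaging design = ((14−6)/6)² = 1.778
te_Regulatory filing = (4 + 4·6 + 8)/6 = 36/6 = 6; σ²_Regulatory filing = ((8−4)/6)² = 0.444
te_Marketing collateral = (8 + 4·9 + 10)/6 = 54/6 = 9; σ²_Marketing collateral = ((10−8)/6)² = 0.111

Forward pass:
ES_Pilot run = 0; EF_Pilot run = 9
ES_QA = 0; EF_QA = 6
ES_Packaging design = 0; EF_Packaging design = 10
ES_Regulatory filing = max(EF_QA=6, EF_Packaging design=10) = 10; EF_Regulatory filing = 10+6 = 16
ES_Marketing collateral = max(EF_Pilot run=9, EF_Regulatory filing=16) = 16; EF_Marketing collateral = 16+9 = 25
Expected project duration μ = 25 days. Critical path: Packaging design → Regulatory filing → Marketing collateral.

Variances on critical path: σ²_Packaging design=1.778, σ²_Regulatory filing=0.444, σ²_Marketing collateral=0.111.
Largest is σ²_Packaging design = 1.778.

Packaging design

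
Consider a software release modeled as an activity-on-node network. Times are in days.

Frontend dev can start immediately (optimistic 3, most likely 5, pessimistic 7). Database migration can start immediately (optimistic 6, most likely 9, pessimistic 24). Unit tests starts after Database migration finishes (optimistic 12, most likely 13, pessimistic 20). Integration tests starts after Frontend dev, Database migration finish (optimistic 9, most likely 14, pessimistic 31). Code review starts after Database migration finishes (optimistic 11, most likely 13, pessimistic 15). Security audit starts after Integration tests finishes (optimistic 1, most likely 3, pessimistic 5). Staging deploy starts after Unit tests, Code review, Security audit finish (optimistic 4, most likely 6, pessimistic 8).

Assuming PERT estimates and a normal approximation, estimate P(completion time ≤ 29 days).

te_Frontend dev = (3 + 4·5 + 7)/6 = 30/6 = 5; σ²_Frontend dev = ((7−3)/6)² = 0.444
te_Database migration = (6 + 4·9 + 24)/6 = 66/6 = 11; σ²_Database migration = ((24−6)/6)² = 9.000
te_Unit tests = (12 + 4·13 + 20)/6 = 84/6 = 14; σ²_Unit tests = ((20−12)/6)² = 1.778
te_Integration tests = (9 + 4·14 + 31)/6 = 96/6 = 16; σ²_Integration tests = ((31−9)/6)² = 13.444
te_Code review = (11 + 4·13 + 15)/6 = 78/6 = 13; σ²_Code review = ((15−11)/6)² = 0.444
te_Security audit = (1 + 4·3 + 5)/6 = 18/6 = 3; σ²_Security audit = ((5−1)/6)² = 0.444
te_Staging deploy = (4 + 4·6 + 8)/6 = 36/6 = 6; σ²_Staging deploy = ((8−4)/6)² = 0.444

Forward pass:
ES_Frontend dev = 0; EF_Frontend dev = 5
ES_Database migration = 0; EF_Database migration = 11
ES_Unit tests = 11; EF_Unit tests = 11+14 = 25
ES_Integration tests = max(EF_Frontend dev=5, EF_Database migration=11) = 11; EF_Integration tests = 11+16 = 27
ES_Code review = 11; EF_Code review = 11+13 = 24
ES_Security audit = 27; EF_Security audit = 27+3 = 30
ES_Staging deploy = max(EF_Unit tests=25, EF_Code review=24, EF_Security audit=30) = 30; EF_Staging deploy = 30+6 = 36
Expected project duration μ = 36 days. Critical path: Database migration → Integration tests → Security audit → Staging deploy.

Variance along critical path = 9.000 + 13.444 + 0.444 + 0.444 = 23.333; σ = √23.333 = 4.830 days.
Z = (29 − 36) / 4.830 = -1.449
P(T ≤ 29) = Φ(-1.449) ≈ 0.074

0.074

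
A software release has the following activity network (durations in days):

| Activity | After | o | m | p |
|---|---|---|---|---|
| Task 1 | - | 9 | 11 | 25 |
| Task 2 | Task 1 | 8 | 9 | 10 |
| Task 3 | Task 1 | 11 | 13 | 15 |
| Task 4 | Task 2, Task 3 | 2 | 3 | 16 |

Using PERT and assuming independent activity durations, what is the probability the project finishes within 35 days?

0.866

te_Task 1 = (9 + 4·11 + 25)/6 = 78/6 = 13; σ²_Task 1 = ((25−9)/6)² = 7.111
te_Task 2 = (8 + 4·9 + 10)/6 = 54/6 = 9; σ²_Task 2 = ((10−8)/6)² = 0.111
te_Task 3 = (11 + 4·13 + 15)/6 = 78/6 = 13; σ²_Task 3 = ((15−11)/6)² = 0.444
te_Task 4 = (2 + 4·3 + 16)/6 = 30/6 = 5; σ²_Task 4 = ((16−2)/6)² = 5.444

Forward pass:
ES_Task 1 = 0; EF_Task 1 = 13
ES_Task 2 = 13; EF_Task 2 = 13+9 = 22
ES_Task 3 = 13; EF_Task 3 = 13+13 = 26
ES_Task 4 = max(EF_Task 2=22, EF_Task 3=26) = 26; EF_Task 4 = 26+5 = 31
Expected project duration μ = 31 days. Critical path: Task 1 → Task 3 → Task 4.

Variance along critical path = 7.111 + 0.444 + 5.444 = 13.000; σ = √13.000 = 3.606 days.
Z = (35 − 31) / 3.606 = 1.109
P(T ≤ 35) = Φ(1.109) ≈ 0.866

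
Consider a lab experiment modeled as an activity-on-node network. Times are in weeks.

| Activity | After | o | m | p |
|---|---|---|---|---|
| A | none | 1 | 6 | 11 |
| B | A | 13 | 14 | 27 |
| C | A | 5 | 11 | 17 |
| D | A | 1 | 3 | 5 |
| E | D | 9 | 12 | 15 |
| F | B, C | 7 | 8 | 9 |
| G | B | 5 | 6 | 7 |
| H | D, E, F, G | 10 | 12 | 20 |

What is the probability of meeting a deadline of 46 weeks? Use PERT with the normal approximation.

0.816

te_A = (1 + 4·6 + 11)/6 = 36/6 = 6; σ²_A = ((11−1)/6)² = 2.778
te_B = (13 + 4·14 + 27)/6 = 96/6 = 16; σ²_B = ((27−13)/6)² = 5.444
te_C = (5 + 4·11 + 17)/6 = 66/6 = 11; σ²_C = ((17−5)/6)² = 4.000
te_D = (1 + 4·3 + 5)/6 = 18/6 = 3; σ²_D = ((5−1)/6)² = 0.444
te_E = (9 + 4·12 + 15)/6 = 72/6 = 12; σ²_E = ((15−9)/6)² = 1.000
te_F = (7 + 4·8 + 9)/6 = 48/6 = 8; σ²_F = ((9−7)/6)² = 0.111
te_G = (5 + 4·6 + 7)/6 = 36/6 = 6; σ²_G = ((7−5)/6)² = 0.111
te_H = (10 + 4·12 + 20)/6 = 78/6 = 13; σ²_H = ((20−10)/6)² = 2.778

Forward pass:
ES_A = 0; EF_A = 6
ES_B = 6; EF_B = 6+16 = 22
ES_C = 6; EF_C = 6+11 = 17
ES_D = 6; EF_D = 6+3 = 9
ES_E = 9; EF_E = 9+12 = 21
ES_F = max(EF_B=22, EF_C=17) = 22; EF_F = 22+8 = 30
ES_G = 22; EF_G = 22+6 = 28
ES_H = max(EF_D=9, EF_E=21, EF_F=30, EF_G=28) = 30; EF_H = 30+13 = 43
Expected project duration μ = 43 weeks. Critical path: A → B → F → H.

Variance along critical path = 2.778 + 5.444 + 0.111 + 2.778 = 11.111; σ = √11.111 = 3.333 weeks.
Z = (46 − 43) / 3.333 = 0.900
P(T ≤ 46) = Φ(0.900) ≈ 0.816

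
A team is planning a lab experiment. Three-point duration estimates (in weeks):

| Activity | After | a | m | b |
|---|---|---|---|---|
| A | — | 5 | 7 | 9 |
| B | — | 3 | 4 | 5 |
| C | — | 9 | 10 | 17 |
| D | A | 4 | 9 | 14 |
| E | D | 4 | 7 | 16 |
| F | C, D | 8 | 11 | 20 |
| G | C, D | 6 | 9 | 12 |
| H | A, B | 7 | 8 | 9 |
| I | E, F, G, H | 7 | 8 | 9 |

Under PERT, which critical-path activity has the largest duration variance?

F

te_A = (5 + 4·7 + 9)/6 = 42/6 = 7; σ²_A = ((9−5)/6)² = 0.444
te_B = (3 + 4·4 + 5)/6 = 24/6 = 4; σ²_B = ((5−3)/6)² = 0.111
te_C = (9 + 4·10 + 17)/6 = 66/6 = 11; σ²_C = ((17−9)/6)² = 1.778
te_D = (4 + 4·9 + 14)/6 = 54/6 = 9; σ²_D = ((14−4)/6)² = 2.778
te_E = (4 + 4·7 + 16)/6 = 48/6 = 8; σ²_E = ((16−4)/6)² = 4.000
te_F = (8 + 4·11 + 20)/6 = 72/6 = 12; σ²_F = ((20−8)/6)² = 4.000
te_G = (6 + 4·9 + 12)/6 = 54/6 = 9; σ²_G = ((12−6)/6)² = 1.000
te_H = (7 + 4·8 + 9)/6 = 48/6 = 8; σ²_H = ((9−7)/6)² = 0.111
te_I = (7 + 4·8 + 9)/6 = 48/6 = 8; σ²_I = ((9−7)/6)² = 0.111

Forward pass:
ES_A = 0; EF_A = 7
ES_B = 0; EF_B = 4
ES_C = 0; EF_C = 11
ES_D = 7; EF_D = 7+9 = 16
ES_E = 16; EF_E = 16+8 = 24
ES_F = max(EF_C=11, EF_D=16) = 16; EF_F = 16+12 = 28
ES_G = max(EF_C=11, EF_D=16) = 16; EF_G = 16+9 = 25
ES_H = max(EF_A=7, EF_B=4) = 7; EF_H = 7+8 = 15
ES_I = max(EF_E=24, EF_F=28, EF_G=25, EF_H=15) = 28; EF_I = 28+8 = 36
Expected project duration μ = 36 weeks. Critical path: A → D → F → I.

Variances on critical path: σ²_A=0.444, σ²_D=2.778, σ²_F=4.000, σ²_I=0.111.
Largest is σ²_F = 4.000.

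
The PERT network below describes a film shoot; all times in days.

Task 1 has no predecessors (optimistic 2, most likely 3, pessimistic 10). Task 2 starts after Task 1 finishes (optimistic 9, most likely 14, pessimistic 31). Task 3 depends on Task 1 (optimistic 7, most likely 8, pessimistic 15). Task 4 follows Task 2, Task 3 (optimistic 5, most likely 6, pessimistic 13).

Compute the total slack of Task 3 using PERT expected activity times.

7 days

te_Task 1 = (2 + 4·3 + 10)/6 = 24/6 = 4
te_Task 2 = (9 + 4·14 + 31)/6 = 96/6 = 16
te_Task 3 = (7 + 4·8 + 15)/6 = 54/6 = 9
te_Task 4 = (5 + 4·6 + 13)/6 = 42/6 = 7

Forward pass:
ES_Task 1 = 0; EF_Task 1 = 4
ES_Task 2 = 4; EF_Task 2 = 4+16 = 20
ES_Task 3 = 4; EF_Task 3 = 4+9 = 13
ES_Task 4 = max(EF_Task 2=20, EF_Task 3=13) = 20; EF_Task 4 = 20+7 = 27
Expected project duration μ = 27 days. Critical path: Task 1 → Task 2 → Task 4.

Backward pass:
LF_Task 4 = 27; LS_Task 4 = 27−7 = 20
LF_Task 3 = LS_Task 4 = 20; LS_Task 3 = 20−9 = 11
LF_Task 2 = LS_Task 4 = 20; LS_Task 2 = 20−16 = 4
LF_Task 1 = min(LS_Task 2=4, LS_Task 3=11) = 4; LS_Task 1 = 4−4 = 0
Slack_Task 3 = LS_Task 3 − ES_Task 3 = 11 − 4 = 7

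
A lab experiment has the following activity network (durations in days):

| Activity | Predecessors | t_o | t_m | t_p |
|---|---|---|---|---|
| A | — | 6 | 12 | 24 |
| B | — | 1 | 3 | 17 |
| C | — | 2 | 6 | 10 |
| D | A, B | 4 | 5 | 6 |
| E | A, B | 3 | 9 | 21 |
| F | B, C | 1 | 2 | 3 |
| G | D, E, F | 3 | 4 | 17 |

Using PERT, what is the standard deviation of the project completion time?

4.84 days

te_A = (6 + 4·12 + 24)/6 = 78/6 = 13; σ²_A = ((24−6)/6)² = 9.000
te_B = (1 + 4·3 + 17)/6 = 30/6 = 5; σ²_B = ((17−1)/6)² = 7.111
te_C = (2 + 4·6 + 10)/6 = 36/6 = 6; σ²_C = ((10−2)/6)² = 1.778
te_D = (4 + 4·5 + 6)/6 = 30/6 = 5; σ²_D = ((6−4)/6)² = 0.111
te_E = (3 + 4·9 + 21)/6 = 60/6 = 10; σ²_E = ((21−3)/6)² = 9.000
te_F = (1 + 4·2 + 3)/6 = 12/6 = 2; σ²_F = ((3−1)/6)² = 0.111
te_G = (3 + 4·4 + 17)/6 = 36/6 = 6; σ²_G = ((17−3)/6)² = 5.444

Forward pass:
ES_A = 0; EF_A = 13
ES_B = 0; EF_B = 5
ES_C = 0; EF_C = 6
ES_D = max(EF_A=13, EF_B=5) = 13; EF_D = 13+5 = 18
ES_E = max(EF_A=13, EF_B=5) = 13; EF_E = 13+10 = 23
ES_F = max(EF_B=5, EF_C=6) = 6; EF_F = 6+2 = 8
ES_G = max(EF_D=18, EF_E=23, EF_F=8) = 23; EF_G = 23+6 = 29
Expected project duration μ = 29 days. Critical path: A → E → G.

Variance along critical path = 9.000 + 9.000 + 5.444 = 23.444
σ = √23.444 = 4.842 days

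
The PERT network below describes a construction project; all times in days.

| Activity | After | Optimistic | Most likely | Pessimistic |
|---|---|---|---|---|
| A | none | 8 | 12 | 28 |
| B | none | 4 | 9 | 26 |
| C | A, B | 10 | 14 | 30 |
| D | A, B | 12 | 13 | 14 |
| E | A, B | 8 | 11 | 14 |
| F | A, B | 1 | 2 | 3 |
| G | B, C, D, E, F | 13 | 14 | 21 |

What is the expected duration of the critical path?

45 days

te_A = (8 + 4·12 + 28)/6 = 84/6 = 14
te_B = (4 + 4·9 + 26)/6 = 66/6 = 11
te_C = (10 + 4·14 + 30)/6 = 96/6 = 16
te_D = (12 + 4·13 + 14)/6 = 78/6 = 13
te_E = (8 + 4·11 + 14)/6 = 66/6 = 11
te_F = (1 + 4·2 + 3)/6 = 12/6 = 2
te_G = (13 + 4·14 + 21)/6 = 90/6 = 15

Forward pass:
ES_A = 0; EF_A = 14
ES_B = 0; EF_B = 11
ES_C = max(EF_A=14, EF_B=11) = 14; EF_C = 14+16 = 30
ES_D = max(EF_A=14, EF_B=11) = 14; EF_D = 14+13 = 27
ES_E = max(EF_A=14, EF_B=11) = 14; EF_E = 14+11 = 25
ES_F = max(EF_A=14, EF_B=11) = 14; EF_F = 14+2 = 16
ES_G = max(EF_B=11, EF_C=30, EF_D=27, EF_E=25, EF_F=16) = 30; EF_G = 30+15 = 45
Expected project duration μ = 45 days. Critical path: A → C → G.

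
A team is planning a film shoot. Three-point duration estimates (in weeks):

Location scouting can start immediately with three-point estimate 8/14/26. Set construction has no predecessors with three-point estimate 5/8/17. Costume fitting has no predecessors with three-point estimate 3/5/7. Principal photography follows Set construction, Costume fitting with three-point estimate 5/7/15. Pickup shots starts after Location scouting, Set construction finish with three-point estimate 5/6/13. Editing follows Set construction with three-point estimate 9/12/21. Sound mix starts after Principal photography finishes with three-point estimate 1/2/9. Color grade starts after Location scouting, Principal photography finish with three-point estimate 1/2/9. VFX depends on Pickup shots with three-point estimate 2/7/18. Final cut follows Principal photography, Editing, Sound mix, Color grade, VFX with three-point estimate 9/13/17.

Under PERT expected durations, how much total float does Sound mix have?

te_Location scouting = (8 + 4·14 + 26)/6 = 90/6 = 15
te_Set construction = (5 + 4·8 + 17)/6 = 54/6 = 9
te_Costume fitting = (3 + 4·5 + 7)/6 = 30/6 = 5
te_Principal photography = (5 + 4·7 + 15)/6 = 48/6 = 8
te_Pickup shots = (5 + 4·6 + 13)/6 = 42/6 = 7
te_Editing = (9 + 4·12 + 21)/6 = 78/6 = 13
te_Sound mix = (1 + 4·2 + 9)/6 = 18/6 = 3
te_Color grade = (1 + 4·2 + 9)/6 = 18/6 = 3
te_VFX = (2 + 4·7 + 18)/6 = 48/6 = 8
te_Final cut = (9 + 4·13 + 17)/6 = 78/6 = 13

Forward pass:
ES_Location scouting = 0; EF_Location scouting = 15
ES_Set construction = 0; EF_Set construction = 9
ES_Costume fitting = 0; EF_Costume fitting = 5
ES_Principal photography = max(EF_Set construction=9, EF_Costume fitting=5) = 9; EF_Principal photography = 9+8 = 17
ES_Pickup shots = max(EF_Location scouting=15, EF_Set construction=9) = 15; EF_Pickup shots = 15+7 = 22
ES_Editing = 9; EF_Editing = 9+13 = 22
ES_Sound mix = 17; EF_Sound mix = 17+3 = 20
ES_Color grade = max(EF_Location scouting=15, EF_Principal photography=17) = 17; EF_Color grade = 17+3 = 20
ES_VFX = 22; EF_VFX = 22+8 = 30
ES_Final cut = max(EF_Principal photography=17, EF_Editing=22, EF_Sound mix=20, EF_Color grade=20, EF_VFX=30) = 30; EF_Final cut = 30+13 = 43
Expected project duration μ = 43 weeks. Critical path: Location scouting → Pickup shots → VFX → Final cut.

Backward pass:
LF_Final cut = 43; LS_Final cut = 43−13 = 30
LF_VFX = LS_Final cut = 30; LS_VFX = 30−8 = 22
LF_Color grade = LS_Final cut = 30; LS_Color grade = 30−3 = 27
LF_Sound mix = LS_Final cut = 30; LS_Sound mix = 30−3 = 27
LF_Editing = LS_Final cut = 30; LS_Editing = 30−13 = 17
LF_Pickup shots = LS_VFX = 22; LS_Pickup shots = 22−7 = 15
LF_Principal photography = min(LS_Sound mix=27, LS_Color grade=27, LS_Final cut=30) = 27; LS_Principal photography = 27−8 = 19
LF_Costume fitting = LS_Principal photography = 19; LS_Costume fitting = 19−5 = 14
LF_Set construction = min(LS_Principal photography=19, LS_Pickup shots=15, LS_Editing=17) = 15; LS_Set construction = 15−9 = 6
LF_Location scouting = min(LS_Pickup shots=15, LS_Color grade=27) = 15; LS_Location scouting = 15−15 = 0
Slack_Sound mix = LS_Sound mix − ES_Sound mix = 27 − 17 = 10

10 weeks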